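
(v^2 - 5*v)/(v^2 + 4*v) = (v - 5)/(v + 4)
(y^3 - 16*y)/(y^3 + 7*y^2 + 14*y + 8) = y*(y - 4)/(y^2 + 3*y + 2)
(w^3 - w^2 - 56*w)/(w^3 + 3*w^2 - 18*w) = (w^2 - w - 56)/(w^2 + 3*w - 18)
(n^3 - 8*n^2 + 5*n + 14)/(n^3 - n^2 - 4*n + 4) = (n^2 - 6*n - 7)/(n^2 + n - 2)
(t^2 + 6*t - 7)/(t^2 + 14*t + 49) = (t - 1)/(t + 7)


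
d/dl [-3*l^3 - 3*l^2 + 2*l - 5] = -9*l^2 - 6*l + 2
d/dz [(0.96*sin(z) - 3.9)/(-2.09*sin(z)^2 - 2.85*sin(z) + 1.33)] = 0.123114804555248*(2.0064*sin(z)^2 - 16.302*sin(z) - 9.8382)*cos(z)/(0.733333333333333*sin(z)^2 + 1.0*sin(z) - 0.466666666666667)^2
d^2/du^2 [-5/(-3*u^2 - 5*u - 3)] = 10*(-9*u^2 - 15*u + (6*u + 5)^2 - 9)/(3*u^2 + 5*u + 3)^3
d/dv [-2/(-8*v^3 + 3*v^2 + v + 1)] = 2*(-24*v^2 + 6*v + 1)/(-8*v^3 + 3*v^2 + v + 1)^2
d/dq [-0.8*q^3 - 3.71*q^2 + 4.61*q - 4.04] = -2.4*q^2 - 7.42*q + 4.61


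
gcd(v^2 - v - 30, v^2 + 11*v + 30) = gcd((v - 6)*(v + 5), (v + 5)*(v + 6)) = v + 5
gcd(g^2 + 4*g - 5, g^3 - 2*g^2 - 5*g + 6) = g - 1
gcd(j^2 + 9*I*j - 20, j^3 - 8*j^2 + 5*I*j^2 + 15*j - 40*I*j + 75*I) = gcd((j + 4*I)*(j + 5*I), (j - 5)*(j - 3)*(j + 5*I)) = j + 5*I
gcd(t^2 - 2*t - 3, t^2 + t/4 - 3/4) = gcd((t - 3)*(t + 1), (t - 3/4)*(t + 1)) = t + 1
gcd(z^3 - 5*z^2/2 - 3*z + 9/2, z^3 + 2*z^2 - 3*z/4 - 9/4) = z^2 + z/2 - 3/2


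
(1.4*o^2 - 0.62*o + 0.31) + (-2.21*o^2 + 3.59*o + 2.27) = -0.81*o^2 + 2.97*o + 2.58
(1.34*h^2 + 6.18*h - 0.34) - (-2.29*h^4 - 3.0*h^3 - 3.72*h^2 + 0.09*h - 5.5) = 2.29*h^4 + 3.0*h^3 + 5.06*h^2 + 6.09*h + 5.16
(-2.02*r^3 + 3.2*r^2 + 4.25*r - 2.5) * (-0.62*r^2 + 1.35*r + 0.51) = 1.2524*r^5 - 4.711*r^4 + 0.654800000000001*r^3 + 8.9195*r^2 - 1.2075*r - 1.275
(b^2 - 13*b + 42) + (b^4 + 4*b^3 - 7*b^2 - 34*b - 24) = b^4 + 4*b^3 - 6*b^2 - 47*b + 18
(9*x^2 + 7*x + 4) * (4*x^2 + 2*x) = 36*x^4 + 46*x^3 + 30*x^2 + 8*x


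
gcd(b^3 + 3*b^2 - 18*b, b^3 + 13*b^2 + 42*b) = b^2 + 6*b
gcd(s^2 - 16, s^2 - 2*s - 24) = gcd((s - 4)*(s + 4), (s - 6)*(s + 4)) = s + 4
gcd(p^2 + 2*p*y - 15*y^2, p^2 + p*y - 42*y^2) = 1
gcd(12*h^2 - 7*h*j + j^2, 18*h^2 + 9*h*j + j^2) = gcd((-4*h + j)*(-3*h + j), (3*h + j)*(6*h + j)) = 1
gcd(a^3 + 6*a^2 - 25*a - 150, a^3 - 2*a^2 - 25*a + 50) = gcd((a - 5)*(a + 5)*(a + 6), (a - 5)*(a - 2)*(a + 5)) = a^2 - 25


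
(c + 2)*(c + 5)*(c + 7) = c^3 + 14*c^2 + 59*c + 70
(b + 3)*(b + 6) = b^2 + 9*b + 18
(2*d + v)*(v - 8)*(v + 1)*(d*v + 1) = 2*d^2*v^3 - 14*d^2*v^2 - 16*d^2*v + d*v^4 - 7*d*v^3 - 6*d*v^2 - 14*d*v - 16*d + v^3 - 7*v^2 - 8*v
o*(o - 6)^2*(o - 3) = o^4 - 15*o^3 + 72*o^2 - 108*o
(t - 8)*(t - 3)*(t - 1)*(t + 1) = t^4 - 11*t^3 + 23*t^2 + 11*t - 24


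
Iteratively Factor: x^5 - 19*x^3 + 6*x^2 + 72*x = (x - 3)*(x^4 + 3*x^3 - 10*x^2 - 24*x) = (x - 3)^2*(x^3 + 6*x^2 + 8*x) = (x - 3)^2*(x + 4)*(x^2 + 2*x) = (x - 3)^2*(x + 2)*(x + 4)*(x)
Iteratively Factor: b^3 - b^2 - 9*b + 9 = (b - 3)*(b^2 + 2*b - 3) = (b - 3)*(b + 3)*(b - 1)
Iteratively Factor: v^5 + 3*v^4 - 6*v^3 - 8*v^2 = (v)*(v^4 + 3*v^3 - 6*v^2 - 8*v) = v*(v + 4)*(v^3 - v^2 - 2*v) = v^2*(v + 4)*(v^2 - v - 2) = v^2*(v + 1)*(v + 4)*(v - 2)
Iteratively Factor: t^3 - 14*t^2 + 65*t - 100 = (t - 5)*(t^2 - 9*t + 20) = (t - 5)*(t - 4)*(t - 5)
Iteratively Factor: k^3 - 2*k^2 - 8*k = (k)*(k^2 - 2*k - 8) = k*(k - 4)*(k + 2)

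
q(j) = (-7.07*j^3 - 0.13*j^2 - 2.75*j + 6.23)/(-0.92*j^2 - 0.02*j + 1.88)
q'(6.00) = 7.14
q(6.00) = 49.17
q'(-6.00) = 6.99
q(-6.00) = -49.65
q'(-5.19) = 6.69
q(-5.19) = -44.10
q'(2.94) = 4.09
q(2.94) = 29.79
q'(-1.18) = -167.41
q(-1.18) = 33.59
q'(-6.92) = 7.19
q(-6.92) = -56.18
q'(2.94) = 4.09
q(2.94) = 29.79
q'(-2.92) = 1.93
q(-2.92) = -32.03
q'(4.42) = 6.58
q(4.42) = 38.25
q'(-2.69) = -0.28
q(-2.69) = -31.82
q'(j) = (1.84*j + 0.02)*(-7.07*j^3 - 0.13*j^2 - 2.75*j + 6.23)/(-0.92*j^2 - 0.02*j + 1.88)^2 + (-21.21*j^2 - 0.26*j - 2.75)/(-0.92*j^2 - 0.02*j + 1.88)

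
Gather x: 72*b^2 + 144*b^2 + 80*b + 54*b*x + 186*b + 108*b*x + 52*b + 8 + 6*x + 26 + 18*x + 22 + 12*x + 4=216*b^2 + 318*b + x*(162*b + 36) + 60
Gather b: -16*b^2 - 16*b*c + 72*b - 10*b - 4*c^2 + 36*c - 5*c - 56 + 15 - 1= -16*b^2 + b*(62 - 16*c) - 4*c^2 + 31*c - 42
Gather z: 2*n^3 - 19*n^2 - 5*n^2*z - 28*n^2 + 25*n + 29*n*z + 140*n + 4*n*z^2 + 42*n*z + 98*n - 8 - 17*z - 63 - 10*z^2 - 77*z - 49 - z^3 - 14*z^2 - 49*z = 2*n^3 - 47*n^2 + 263*n - z^3 + z^2*(4*n - 24) + z*(-5*n^2 + 71*n - 143) - 120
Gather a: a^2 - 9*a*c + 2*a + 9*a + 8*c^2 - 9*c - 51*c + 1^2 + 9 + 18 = a^2 + a*(11 - 9*c) + 8*c^2 - 60*c + 28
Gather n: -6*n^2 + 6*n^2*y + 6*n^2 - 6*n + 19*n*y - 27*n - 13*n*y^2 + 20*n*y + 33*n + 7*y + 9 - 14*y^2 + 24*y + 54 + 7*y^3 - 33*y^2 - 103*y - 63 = 6*n^2*y + n*(-13*y^2 + 39*y) + 7*y^3 - 47*y^2 - 72*y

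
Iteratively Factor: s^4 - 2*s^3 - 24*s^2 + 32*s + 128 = (s + 4)*(s^3 - 6*s^2 + 32) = (s - 4)*(s + 4)*(s^2 - 2*s - 8) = (s - 4)*(s + 2)*(s + 4)*(s - 4)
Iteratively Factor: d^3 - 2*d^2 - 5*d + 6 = (d - 1)*(d^2 - d - 6) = (d - 1)*(d + 2)*(d - 3)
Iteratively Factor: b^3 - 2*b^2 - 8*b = (b + 2)*(b^2 - 4*b) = (b - 4)*(b + 2)*(b)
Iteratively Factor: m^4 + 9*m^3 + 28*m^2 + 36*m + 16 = (m + 2)*(m^3 + 7*m^2 + 14*m + 8) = (m + 1)*(m + 2)*(m^2 + 6*m + 8) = (m + 1)*(m + 2)^2*(m + 4)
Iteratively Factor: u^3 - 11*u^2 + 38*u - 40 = (u - 4)*(u^2 - 7*u + 10) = (u - 5)*(u - 4)*(u - 2)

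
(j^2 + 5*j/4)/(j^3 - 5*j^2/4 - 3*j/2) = (4*j + 5)/(4*j^2 - 5*j - 6)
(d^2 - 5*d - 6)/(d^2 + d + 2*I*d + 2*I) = (d - 6)/(d + 2*I)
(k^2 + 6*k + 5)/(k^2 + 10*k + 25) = (k + 1)/(k + 5)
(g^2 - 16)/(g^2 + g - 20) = (g + 4)/(g + 5)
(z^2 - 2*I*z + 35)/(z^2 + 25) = (z - 7*I)/(z - 5*I)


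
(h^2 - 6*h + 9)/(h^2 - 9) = (h - 3)/(h + 3)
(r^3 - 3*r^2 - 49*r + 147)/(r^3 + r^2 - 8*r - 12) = (r^2 - 49)/(r^2 + 4*r + 4)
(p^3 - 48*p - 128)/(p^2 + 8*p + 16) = p - 8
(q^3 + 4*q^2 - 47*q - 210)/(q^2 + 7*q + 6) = (q^2 - 2*q - 35)/(q + 1)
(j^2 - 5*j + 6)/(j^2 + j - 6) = (j - 3)/(j + 3)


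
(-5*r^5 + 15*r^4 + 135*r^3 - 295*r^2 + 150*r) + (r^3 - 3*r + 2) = -5*r^5 + 15*r^4 + 136*r^3 - 295*r^2 + 147*r + 2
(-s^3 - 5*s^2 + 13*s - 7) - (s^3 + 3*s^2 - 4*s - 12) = -2*s^3 - 8*s^2 + 17*s + 5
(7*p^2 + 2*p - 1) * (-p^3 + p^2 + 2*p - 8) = -7*p^5 + 5*p^4 + 17*p^3 - 53*p^2 - 18*p + 8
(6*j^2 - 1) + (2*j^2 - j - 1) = 8*j^2 - j - 2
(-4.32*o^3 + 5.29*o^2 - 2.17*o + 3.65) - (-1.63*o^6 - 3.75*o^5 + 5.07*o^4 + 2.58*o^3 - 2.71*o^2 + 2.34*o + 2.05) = 1.63*o^6 + 3.75*o^5 - 5.07*o^4 - 6.9*o^3 + 8.0*o^2 - 4.51*o + 1.6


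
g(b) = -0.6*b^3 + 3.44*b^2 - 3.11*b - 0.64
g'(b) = -1.8*b^2 + 6.88*b - 3.11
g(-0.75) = 3.88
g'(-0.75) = -9.28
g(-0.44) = 1.45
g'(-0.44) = -6.49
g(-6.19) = 292.72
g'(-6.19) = -114.67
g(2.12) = 2.51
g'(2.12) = 3.39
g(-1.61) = 15.79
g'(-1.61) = -18.85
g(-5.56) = 226.12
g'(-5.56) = -97.01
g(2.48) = 3.65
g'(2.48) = 2.88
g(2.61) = 4.01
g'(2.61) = 2.59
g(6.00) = -25.06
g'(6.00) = -26.63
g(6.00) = -25.06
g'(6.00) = -26.63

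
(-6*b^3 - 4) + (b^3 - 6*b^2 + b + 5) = -5*b^3 - 6*b^2 + b + 1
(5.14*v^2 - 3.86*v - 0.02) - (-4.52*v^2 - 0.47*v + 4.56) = 9.66*v^2 - 3.39*v - 4.58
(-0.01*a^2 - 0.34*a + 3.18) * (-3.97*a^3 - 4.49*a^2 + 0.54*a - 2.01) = 0.0397*a^5 + 1.3947*a^4 - 11.1034*a^3 - 14.4417*a^2 + 2.4006*a - 6.3918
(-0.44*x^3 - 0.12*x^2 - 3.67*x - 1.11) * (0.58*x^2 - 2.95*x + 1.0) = -0.2552*x^5 + 1.2284*x^4 - 2.2146*x^3 + 10.0627*x^2 - 0.395499999999999*x - 1.11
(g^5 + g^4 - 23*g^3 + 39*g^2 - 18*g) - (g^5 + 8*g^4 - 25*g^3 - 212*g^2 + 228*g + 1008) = -7*g^4 + 2*g^3 + 251*g^2 - 246*g - 1008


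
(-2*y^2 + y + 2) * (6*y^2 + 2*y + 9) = -12*y^4 + 2*y^3 - 4*y^2 + 13*y + 18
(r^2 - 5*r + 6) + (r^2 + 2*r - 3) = 2*r^2 - 3*r + 3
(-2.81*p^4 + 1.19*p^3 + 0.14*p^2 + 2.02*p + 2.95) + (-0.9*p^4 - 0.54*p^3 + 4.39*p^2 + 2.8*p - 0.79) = -3.71*p^4 + 0.65*p^3 + 4.53*p^2 + 4.82*p + 2.16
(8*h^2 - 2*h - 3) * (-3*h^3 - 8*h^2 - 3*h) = -24*h^5 - 58*h^4 + h^3 + 30*h^2 + 9*h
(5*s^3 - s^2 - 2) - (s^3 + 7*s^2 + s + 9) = 4*s^3 - 8*s^2 - s - 11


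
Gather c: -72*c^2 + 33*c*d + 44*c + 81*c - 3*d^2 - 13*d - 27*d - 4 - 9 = -72*c^2 + c*(33*d + 125) - 3*d^2 - 40*d - 13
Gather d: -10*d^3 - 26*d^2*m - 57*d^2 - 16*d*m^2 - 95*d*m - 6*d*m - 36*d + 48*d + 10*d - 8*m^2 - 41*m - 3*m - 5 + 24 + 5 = -10*d^3 + d^2*(-26*m - 57) + d*(-16*m^2 - 101*m + 22) - 8*m^2 - 44*m + 24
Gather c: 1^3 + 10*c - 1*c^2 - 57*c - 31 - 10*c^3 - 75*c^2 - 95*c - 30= -10*c^3 - 76*c^2 - 142*c - 60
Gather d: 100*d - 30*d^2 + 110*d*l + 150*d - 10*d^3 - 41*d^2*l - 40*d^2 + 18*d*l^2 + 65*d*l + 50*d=-10*d^3 + d^2*(-41*l - 70) + d*(18*l^2 + 175*l + 300)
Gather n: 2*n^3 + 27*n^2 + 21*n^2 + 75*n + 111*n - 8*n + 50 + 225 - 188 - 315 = 2*n^3 + 48*n^2 + 178*n - 228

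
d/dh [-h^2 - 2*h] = -2*h - 2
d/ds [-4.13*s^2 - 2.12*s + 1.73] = -8.26*s - 2.12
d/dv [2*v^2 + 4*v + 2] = 4*v + 4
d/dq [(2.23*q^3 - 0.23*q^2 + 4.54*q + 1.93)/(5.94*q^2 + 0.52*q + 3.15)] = (13.2462*q^4 + 2.3192*q^3 - 6.0137*q^2 - 24.3774*q + 13.2974)/(35.2836*q^4 + 6.1776*q^3 + 37.6924*q^2 + 3.276*q + 9.9225)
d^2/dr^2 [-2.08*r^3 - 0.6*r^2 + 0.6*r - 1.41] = -12.48*r - 1.2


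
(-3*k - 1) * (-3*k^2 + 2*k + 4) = 9*k^3 - 3*k^2 - 14*k - 4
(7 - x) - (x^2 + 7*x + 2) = -x^2 - 8*x + 5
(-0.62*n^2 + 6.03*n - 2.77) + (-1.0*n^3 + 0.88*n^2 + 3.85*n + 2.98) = -1.0*n^3 + 0.26*n^2 + 9.88*n + 0.21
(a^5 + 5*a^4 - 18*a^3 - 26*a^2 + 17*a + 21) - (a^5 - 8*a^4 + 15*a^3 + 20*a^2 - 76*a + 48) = 13*a^4 - 33*a^3 - 46*a^2 + 93*a - 27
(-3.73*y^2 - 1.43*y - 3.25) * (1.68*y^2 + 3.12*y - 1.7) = -6.2664*y^4 - 14.04*y^3 - 3.5806*y^2 - 7.709*y + 5.525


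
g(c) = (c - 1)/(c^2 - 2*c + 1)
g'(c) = (2 - 2*c)*(c - 1)/(c^2 - 2*c + 1)^2 + 1/(c^2 - 2*c + 1) = -1/(c^2 - 2*c + 1)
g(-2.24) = -0.31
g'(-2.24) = -0.10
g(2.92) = 0.52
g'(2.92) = -0.27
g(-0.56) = -0.64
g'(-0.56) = -0.41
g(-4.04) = -0.20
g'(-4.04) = -0.04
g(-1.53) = -0.40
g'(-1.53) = -0.16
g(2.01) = 0.99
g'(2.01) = -0.98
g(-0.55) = -0.65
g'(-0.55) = -0.42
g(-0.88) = -0.53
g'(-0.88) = -0.28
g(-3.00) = -0.25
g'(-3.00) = -0.06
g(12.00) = 0.09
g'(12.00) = -0.00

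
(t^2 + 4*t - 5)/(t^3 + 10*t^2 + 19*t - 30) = 1/(t + 6)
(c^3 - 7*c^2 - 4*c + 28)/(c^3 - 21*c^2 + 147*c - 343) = (c^2 - 4)/(c^2 - 14*c + 49)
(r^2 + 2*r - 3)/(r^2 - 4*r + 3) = (r + 3)/(r - 3)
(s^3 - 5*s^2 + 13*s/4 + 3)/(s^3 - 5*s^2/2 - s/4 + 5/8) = 2*(2*s^2 - 11*s + 12)/(4*s^2 - 12*s + 5)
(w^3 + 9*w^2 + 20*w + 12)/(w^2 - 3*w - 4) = (w^2 + 8*w + 12)/(w - 4)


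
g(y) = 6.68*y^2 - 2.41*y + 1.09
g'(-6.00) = -82.57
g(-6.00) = 256.03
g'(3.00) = 37.67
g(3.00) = 53.98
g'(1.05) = 11.62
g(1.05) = 5.92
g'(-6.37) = -87.51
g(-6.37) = 287.50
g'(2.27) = 27.92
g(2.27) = 30.04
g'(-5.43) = -74.95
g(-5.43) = 211.14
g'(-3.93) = -54.91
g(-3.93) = 113.73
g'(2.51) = 31.12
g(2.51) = 37.13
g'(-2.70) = -38.48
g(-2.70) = 56.29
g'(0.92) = 9.88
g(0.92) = 4.53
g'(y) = 13.36*y - 2.41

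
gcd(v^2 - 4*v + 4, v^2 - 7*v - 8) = 1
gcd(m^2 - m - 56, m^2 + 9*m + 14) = m + 7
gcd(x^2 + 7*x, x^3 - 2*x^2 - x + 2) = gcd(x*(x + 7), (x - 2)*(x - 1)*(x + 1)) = 1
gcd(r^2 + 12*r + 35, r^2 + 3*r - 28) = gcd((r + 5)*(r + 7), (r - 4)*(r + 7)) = r + 7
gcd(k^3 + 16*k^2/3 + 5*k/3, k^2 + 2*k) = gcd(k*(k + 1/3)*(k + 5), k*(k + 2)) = k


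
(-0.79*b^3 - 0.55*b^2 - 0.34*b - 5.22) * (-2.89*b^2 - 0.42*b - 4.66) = 2.2831*b^5 + 1.9213*b^4 + 4.895*b^3 + 17.7916*b^2 + 3.7768*b + 24.3252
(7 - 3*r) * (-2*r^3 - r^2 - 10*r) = 6*r^4 - 11*r^3 + 23*r^2 - 70*r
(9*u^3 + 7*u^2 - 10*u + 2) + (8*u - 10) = 9*u^3 + 7*u^2 - 2*u - 8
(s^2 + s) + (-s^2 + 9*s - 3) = 10*s - 3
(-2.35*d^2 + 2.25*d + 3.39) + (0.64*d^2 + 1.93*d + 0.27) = -1.71*d^2 + 4.18*d + 3.66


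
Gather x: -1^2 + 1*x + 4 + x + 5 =2*x + 8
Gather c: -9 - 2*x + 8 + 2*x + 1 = 0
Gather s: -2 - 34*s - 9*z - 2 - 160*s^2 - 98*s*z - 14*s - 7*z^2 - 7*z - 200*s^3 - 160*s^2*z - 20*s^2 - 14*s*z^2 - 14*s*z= -200*s^3 + s^2*(-160*z - 180) + s*(-14*z^2 - 112*z - 48) - 7*z^2 - 16*z - 4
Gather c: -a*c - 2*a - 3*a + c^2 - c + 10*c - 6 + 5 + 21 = -5*a + c^2 + c*(9 - a) + 20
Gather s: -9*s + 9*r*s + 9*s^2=9*s^2 + s*(9*r - 9)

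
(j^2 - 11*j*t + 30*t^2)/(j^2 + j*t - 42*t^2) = (j - 5*t)/(j + 7*t)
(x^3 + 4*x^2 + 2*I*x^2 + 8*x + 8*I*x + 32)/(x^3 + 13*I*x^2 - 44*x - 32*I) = (x^2 + 2*x*(2 - I) - 8*I)/(x^2 + 9*I*x - 8)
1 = 1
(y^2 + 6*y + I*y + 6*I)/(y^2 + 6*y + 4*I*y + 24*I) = (y + I)/(y + 4*I)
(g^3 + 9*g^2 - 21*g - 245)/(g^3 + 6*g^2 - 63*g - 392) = (g - 5)/(g - 8)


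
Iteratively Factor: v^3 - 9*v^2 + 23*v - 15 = (v - 1)*(v^2 - 8*v + 15) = (v - 3)*(v - 1)*(v - 5)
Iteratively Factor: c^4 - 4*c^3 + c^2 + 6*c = (c + 1)*(c^3 - 5*c^2 + 6*c) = c*(c + 1)*(c^2 - 5*c + 6) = c*(c - 3)*(c + 1)*(c - 2)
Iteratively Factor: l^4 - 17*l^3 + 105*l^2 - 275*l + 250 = (l - 5)*(l^3 - 12*l^2 + 45*l - 50) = (l - 5)^2*(l^2 - 7*l + 10) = (l - 5)^2*(l - 2)*(l - 5)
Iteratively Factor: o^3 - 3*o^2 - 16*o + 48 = (o - 3)*(o^2 - 16) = (o - 3)*(o + 4)*(o - 4)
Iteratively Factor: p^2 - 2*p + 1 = (p - 1)*(p - 1)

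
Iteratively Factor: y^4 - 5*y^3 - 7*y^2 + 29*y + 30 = (y + 2)*(y^3 - 7*y^2 + 7*y + 15) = (y - 3)*(y + 2)*(y^2 - 4*y - 5) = (y - 3)*(y + 1)*(y + 2)*(y - 5)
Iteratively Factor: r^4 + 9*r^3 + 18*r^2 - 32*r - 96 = (r + 3)*(r^3 + 6*r^2 - 32) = (r - 2)*(r + 3)*(r^2 + 8*r + 16) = (r - 2)*(r + 3)*(r + 4)*(r + 4)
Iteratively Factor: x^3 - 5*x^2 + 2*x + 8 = (x + 1)*(x^2 - 6*x + 8) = (x - 2)*(x + 1)*(x - 4)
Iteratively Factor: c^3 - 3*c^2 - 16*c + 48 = (c - 3)*(c^2 - 16) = (c - 3)*(c + 4)*(c - 4)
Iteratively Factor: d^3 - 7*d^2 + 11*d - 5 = (d - 5)*(d^2 - 2*d + 1) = (d - 5)*(d - 1)*(d - 1)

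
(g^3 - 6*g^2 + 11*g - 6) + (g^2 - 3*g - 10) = g^3 - 5*g^2 + 8*g - 16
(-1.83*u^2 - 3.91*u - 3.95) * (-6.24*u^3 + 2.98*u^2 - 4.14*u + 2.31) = 11.4192*u^5 + 18.945*u^4 + 20.5724*u^3 + 0.1891*u^2 + 7.3209*u - 9.1245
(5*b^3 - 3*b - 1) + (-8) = 5*b^3 - 3*b - 9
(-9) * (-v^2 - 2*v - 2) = 9*v^2 + 18*v + 18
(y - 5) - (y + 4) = -9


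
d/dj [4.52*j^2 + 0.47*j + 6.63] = 9.04*j + 0.47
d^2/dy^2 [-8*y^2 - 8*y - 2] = -16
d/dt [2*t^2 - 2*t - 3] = 4*t - 2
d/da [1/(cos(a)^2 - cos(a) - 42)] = (2*cos(a) - 1)*sin(a)/(sin(a)^2 + cos(a) + 41)^2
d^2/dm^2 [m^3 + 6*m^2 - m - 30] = 6*m + 12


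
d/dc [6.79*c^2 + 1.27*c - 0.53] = 13.58*c + 1.27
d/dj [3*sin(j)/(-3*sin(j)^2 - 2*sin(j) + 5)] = 3*(3*sin(j)^2 + 5)*cos(j)/((sin(j) - 1)^2*(3*sin(j) + 5)^2)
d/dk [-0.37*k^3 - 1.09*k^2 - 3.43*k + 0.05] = -1.11*k^2 - 2.18*k - 3.43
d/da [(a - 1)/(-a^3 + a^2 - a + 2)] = (-a^3 + a^2 - a + (a - 1)*(3*a^2 - 2*a + 1) + 2)/(a^3 - a^2 + a - 2)^2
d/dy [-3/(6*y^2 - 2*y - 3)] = 6*(6*y - 1)/(-6*y^2 + 2*y + 3)^2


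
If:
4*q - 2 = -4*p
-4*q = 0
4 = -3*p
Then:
No Solution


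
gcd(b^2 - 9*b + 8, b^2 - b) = b - 1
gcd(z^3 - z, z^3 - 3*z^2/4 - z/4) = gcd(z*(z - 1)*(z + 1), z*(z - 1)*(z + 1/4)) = z^2 - z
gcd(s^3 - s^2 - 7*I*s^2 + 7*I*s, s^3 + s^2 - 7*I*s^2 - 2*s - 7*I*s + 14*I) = s^2 + s*(-1 - 7*I) + 7*I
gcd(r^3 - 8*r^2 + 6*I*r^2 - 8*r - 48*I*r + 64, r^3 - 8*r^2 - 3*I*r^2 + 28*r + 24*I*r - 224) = r^2 + r*(-8 + 4*I) - 32*I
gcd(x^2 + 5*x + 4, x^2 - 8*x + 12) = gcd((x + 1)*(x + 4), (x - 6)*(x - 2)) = 1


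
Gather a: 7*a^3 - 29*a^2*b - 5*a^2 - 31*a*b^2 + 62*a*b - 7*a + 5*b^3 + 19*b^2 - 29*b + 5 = 7*a^3 + a^2*(-29*b - 5) + a*(-31*b^2 + 62*b - 7) + 5*b^3 + 19*b^2 - 29*b + 5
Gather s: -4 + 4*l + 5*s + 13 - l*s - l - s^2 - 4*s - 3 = 3*l - s^2 + s*(1 - l) + 6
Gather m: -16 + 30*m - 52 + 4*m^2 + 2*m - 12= 4*m^2 + 32*m - 80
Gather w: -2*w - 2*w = -4*w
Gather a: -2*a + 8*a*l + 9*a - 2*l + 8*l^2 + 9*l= a*(8*l + 7) + 8*l^2 + 7*l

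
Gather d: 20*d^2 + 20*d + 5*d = 20*d^2 + 25*d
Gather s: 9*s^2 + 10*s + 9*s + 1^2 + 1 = 9*s^2 + 19*s + 2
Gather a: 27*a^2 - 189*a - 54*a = 27*a^2 - 243*a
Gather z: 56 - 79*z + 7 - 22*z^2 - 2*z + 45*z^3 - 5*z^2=45*z^3 - 27*z^2 - 81*z + 63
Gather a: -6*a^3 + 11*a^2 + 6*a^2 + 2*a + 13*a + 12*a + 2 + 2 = -6*a^3 + 17*a^2 + 27*a + 4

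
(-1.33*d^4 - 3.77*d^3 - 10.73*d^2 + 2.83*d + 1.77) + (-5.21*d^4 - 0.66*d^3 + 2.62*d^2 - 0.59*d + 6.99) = -6.54*d^4 - 4.43*d^3 - 8.11*d^2 + 2.24*d + 8.76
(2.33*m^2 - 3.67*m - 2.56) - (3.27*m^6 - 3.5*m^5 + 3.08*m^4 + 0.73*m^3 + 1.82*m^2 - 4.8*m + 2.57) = -3.27*m^6 + 3.5*m^5 - 3.08*m^4 - 0.73*m^3 + 0.51*m^2 + 1.13*m - 5.13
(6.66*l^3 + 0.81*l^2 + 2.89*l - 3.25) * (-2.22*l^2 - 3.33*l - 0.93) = -14.7852*l^5 - 23.976*l^4 - 15.3069*l^3 - 3.162*l^2 + 8.1348*l + 3.0225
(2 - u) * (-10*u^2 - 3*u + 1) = 10*u^3 - 17*u^2 - 7*u + 2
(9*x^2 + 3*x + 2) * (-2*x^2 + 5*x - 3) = -18*x^4 + 39*x^3 - 16*x^2 + x - 6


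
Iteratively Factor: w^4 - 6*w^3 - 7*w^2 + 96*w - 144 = (w - 3)*(w^3 - 3*w^2 - 16*w + 48) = (w - 4)*(w - 3)*(w^2 + w - 12) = (w - 4)*(w - 3)*(w + 4)*(w - 3)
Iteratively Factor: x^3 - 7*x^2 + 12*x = (x - 3)*(x^2 - 4*x) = (x - 4)*(x - 3)*(x)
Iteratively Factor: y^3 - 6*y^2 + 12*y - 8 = (y - 2)*(y^2 - 4*y + 4) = (y - 2)^2*(y - 2)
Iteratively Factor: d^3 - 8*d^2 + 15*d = (d - 5)*(d^2 - 3*d) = (d - 5)*(d - 3)*(d)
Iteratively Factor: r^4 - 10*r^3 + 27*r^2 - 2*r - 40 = (r - 4)*(r^3 - 6*r^2 + 3*r + 10) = (r - 5)*(r - 4)*(r^2 - r - 2) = (r - 5)*(r - 4)*(r - 2)*(r + 1)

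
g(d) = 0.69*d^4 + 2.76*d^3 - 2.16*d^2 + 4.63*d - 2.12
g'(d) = 2.76*d^3 + 8.28*d^2 - 4.32*d + 4.63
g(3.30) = 170.65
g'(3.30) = 179.73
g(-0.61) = -6.28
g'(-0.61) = 9.72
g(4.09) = 362.60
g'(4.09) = 314.30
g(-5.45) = 70.45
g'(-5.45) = -172.67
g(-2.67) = -47.35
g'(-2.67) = 22.66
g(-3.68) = -59.41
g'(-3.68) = -4.89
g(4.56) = 534.12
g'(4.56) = 418.80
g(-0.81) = -8.46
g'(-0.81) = 12.09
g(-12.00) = 9169.84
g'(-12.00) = -3520.49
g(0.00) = -2.12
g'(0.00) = 4.63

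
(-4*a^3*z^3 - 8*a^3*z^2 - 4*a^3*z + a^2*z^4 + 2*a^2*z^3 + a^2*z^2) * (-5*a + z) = 20*a^4*z^3 + 40*a^4*z^2 + 20*a^4*z - 9*a^3*z^4 - 18*a^3*z^3 - 9*a^3*z^2 + a^2*z^5 + 2*a^2*z^4 + a^2*z^3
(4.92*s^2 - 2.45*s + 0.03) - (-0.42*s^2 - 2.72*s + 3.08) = 5.34*s^2 + 0.27*s - 3.05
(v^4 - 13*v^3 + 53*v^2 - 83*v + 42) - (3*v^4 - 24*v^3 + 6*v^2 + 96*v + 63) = -2*v^4 + 11*v^3 + 47*v^2 - 179*v - 21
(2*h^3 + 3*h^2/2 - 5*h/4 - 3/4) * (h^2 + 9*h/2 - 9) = 2*h^5 + 21*h^4/2 - 25*h^3/2 - 159*h^2/8 + 63*h/8 + 27/4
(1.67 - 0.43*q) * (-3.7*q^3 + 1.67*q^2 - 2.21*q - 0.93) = 1.591*q^4 - 6.8971*q^3 + 3.7392*q^2 - 3.2908*q - 1.5531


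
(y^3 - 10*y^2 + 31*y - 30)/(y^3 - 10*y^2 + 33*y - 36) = (y^2 - 7*y + 10)/(y^2 - 7*y + 12)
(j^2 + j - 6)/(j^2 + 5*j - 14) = (j + 3)/(j + 7)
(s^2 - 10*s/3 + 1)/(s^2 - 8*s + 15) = (s - 1/3)/(s - 5)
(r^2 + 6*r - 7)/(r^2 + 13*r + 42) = (r - 1)/(r + 6)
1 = 1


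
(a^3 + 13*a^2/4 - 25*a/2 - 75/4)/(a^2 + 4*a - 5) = (4*a^2 - 7*a - 15)/(4*(a - 1))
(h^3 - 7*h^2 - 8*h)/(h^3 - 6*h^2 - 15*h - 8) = h/(h + 1)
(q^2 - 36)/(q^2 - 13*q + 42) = (q + 6)/(q - 7)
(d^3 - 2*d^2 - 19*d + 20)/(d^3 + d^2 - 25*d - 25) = (d^2 + 3*d - 4)/(d^2 + 6*d + 5)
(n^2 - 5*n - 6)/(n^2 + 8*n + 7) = (n - 6)/(n + 7)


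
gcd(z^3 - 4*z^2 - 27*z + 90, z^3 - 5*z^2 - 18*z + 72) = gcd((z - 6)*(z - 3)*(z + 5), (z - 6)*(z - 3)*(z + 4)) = z^2 - 9*z + 18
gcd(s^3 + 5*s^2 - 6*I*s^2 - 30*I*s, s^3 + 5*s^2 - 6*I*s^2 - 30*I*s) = s^3 + s^2*(5 - 6*I) - 30*I*s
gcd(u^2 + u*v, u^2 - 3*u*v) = u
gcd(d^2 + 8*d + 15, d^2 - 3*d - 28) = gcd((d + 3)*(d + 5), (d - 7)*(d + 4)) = 1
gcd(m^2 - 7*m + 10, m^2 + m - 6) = m - 2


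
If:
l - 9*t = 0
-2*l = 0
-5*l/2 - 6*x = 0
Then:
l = 0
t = 0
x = 0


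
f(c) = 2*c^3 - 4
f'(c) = 6*c^2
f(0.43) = -3.84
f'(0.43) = 1.11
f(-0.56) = -4.35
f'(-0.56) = 1.88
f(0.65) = -3.45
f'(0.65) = 2.54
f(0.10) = -4.00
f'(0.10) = 0.06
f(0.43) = -3.84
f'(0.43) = 1.11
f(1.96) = 11.06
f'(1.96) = 23.05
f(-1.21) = -7.54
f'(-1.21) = 8.78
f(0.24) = -3.97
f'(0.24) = 0.35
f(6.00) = 428.00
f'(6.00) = 216.00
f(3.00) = 50.00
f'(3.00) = 54.00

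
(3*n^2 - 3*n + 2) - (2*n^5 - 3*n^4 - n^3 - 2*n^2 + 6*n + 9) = -2*n^5 + 3*n^4 + n^3 + 5*n^2 - 9*n - 7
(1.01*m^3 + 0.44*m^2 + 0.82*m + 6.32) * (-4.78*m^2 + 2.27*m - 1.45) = -4.8278*m^5 + 0.1895*m^4 - 4.3853*m^3 - 28.9862*m^2 + 13.1574*m - 9.164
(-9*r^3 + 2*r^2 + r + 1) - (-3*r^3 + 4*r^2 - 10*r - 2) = -6*r^3 - 2*r^2 + 11*r + 3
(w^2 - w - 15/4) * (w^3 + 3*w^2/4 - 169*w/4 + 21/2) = w^5 - w^4/4 - 187*w^3/4 + 799*w^2/16 + 2367*w/16 - 315/8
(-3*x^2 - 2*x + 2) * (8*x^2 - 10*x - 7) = -24*x^4 + 14*x^3 + 57*x^2 - 6*x - 14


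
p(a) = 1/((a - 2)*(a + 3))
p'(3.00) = -0.19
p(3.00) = 0.17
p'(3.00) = -0.19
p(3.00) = 0.17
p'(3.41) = -0.10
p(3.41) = 0.11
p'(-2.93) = 40.81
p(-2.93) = -2.90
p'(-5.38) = 0.03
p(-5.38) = 0.06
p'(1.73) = -2.73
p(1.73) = -0.78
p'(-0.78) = 0.01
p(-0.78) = -0.16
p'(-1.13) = 0.04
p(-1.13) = -0.17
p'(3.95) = -0.05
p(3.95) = 0.07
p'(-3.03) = 222.21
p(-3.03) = 6.63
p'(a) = -1/((a - 2)*(a + 3)^2) - 1/((a - 2)^2*(a + 3)) = (-2*a - 1)/(a^4 + 2*a^3 - 11*a^2 - 12*a + 36)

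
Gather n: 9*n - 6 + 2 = 9*n - 4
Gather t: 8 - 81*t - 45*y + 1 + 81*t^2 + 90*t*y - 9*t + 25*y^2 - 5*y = 81*t^2 + t*(90*y - 90) + 25*y^2 - 50*y + 9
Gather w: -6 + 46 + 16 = 56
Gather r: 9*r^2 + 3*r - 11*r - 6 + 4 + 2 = 9*r^2 - 8*r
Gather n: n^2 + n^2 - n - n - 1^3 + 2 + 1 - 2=2*n^2 - 2*n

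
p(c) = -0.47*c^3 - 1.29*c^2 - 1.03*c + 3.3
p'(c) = -1.41*c^2 - 2.58*c - 1.03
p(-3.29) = 9.46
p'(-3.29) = -7.80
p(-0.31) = 3.51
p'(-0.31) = -0.37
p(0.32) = 2.82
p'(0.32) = -2.00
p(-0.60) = 3.56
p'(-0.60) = 0.01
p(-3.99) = 16.73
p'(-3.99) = -13.18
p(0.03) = 3.27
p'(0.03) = -1.11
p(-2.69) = 5.88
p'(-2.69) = -4.29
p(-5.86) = 59.62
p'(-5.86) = -34.33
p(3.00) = -24.09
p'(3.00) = -21.46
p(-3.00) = 7.47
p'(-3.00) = -5.98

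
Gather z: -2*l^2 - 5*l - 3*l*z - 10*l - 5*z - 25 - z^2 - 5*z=-2*l^2 - 15*l - z^2 + z*(-3*l - 10) - 25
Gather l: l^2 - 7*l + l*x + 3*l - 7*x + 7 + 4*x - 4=l^2 + l*(x - 4) - 3*x + 3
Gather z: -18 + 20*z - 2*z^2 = -2*z^2 + 20*z - 18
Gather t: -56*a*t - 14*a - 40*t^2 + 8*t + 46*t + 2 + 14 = -14*a - 40*t^2 + t*(54 - 56*a) + 16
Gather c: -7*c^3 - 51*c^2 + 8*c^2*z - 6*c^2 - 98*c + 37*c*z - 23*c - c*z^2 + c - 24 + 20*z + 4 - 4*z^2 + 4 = -7*c^3 + c^2*(8*z - 57) + c*(-z^2 + 37*z - 120) - 4*z^2 + 20*z - 16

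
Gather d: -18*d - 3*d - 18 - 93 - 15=-21*d - 126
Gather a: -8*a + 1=1 - 8*a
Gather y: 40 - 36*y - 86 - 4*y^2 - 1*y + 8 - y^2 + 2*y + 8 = -5*y^2 - 35*y - 30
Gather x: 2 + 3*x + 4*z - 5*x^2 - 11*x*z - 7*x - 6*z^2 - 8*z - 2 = -5*x^2 + x*(-11*z - 4) - 6*z^2 - 4*z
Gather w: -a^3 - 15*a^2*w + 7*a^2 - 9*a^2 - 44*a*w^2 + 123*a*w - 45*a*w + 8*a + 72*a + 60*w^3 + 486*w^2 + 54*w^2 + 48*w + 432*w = -a^3 - 2*a^2 + 80*a + 60*w^3 + w^2*(540 - 44*a) + w*(-15*a^2 + 78*a + 480)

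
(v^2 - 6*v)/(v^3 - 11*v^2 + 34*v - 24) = v/(v^2 - 5*v + 4)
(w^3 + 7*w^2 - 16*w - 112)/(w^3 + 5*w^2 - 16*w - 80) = (w + 7)/(w + 5)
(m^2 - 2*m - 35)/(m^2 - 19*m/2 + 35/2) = 2*(m + 5)/(2*m - 5)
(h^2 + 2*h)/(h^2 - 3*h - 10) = h/(h - 5)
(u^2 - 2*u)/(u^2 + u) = (u - 2)/(u + 1)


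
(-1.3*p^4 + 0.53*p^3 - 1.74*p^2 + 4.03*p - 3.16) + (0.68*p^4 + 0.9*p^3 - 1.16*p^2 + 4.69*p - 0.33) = -0.62*p^4 + 1.43*p^3 - 2.9*p^2 + 8.72*p - 3.49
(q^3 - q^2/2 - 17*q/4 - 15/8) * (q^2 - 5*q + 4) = q^5 - 11*q^4/2 + 9*q^3/4 + 139*q^2/8 - 61*q/8 - 15/2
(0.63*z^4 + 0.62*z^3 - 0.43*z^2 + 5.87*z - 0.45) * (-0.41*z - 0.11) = -0.2583*z^5 - 0.3235*z^4 + 0.1081*z^3 - 2.3594*z^2 - 0.4612*z + 0.0495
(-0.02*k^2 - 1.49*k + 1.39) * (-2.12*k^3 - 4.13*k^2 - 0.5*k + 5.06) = 0.0424*k^5 + 3.2414*k^4 + 3.2169*k^3 - 5.0969*k^2 - 8.2344*k + 7.0334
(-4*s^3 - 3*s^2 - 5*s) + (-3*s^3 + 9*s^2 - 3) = -7*s^3 + 6*s^2 - 5*s - 3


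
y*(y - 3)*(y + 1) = y^3 - 2*y^2 - 3*y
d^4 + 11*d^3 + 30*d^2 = d^2*(d + 5)*(d + 6)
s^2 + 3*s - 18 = (s - 3)*(s + 6)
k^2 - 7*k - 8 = (k - 8)*(k + 1)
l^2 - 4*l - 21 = (l - 7)*(l + 3)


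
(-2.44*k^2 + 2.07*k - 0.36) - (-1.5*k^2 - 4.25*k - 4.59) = -0.94*k^2 + 6.32*k + 4.23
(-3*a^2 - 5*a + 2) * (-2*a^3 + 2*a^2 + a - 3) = 6*a^5 + 4*a^4 - 17*a^3 + 8*a^2 + 17*a - 6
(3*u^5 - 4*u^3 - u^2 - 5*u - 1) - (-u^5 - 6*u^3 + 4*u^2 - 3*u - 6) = 4*u^5 + 2*u^3 - 5*u^2 - 2*u + 5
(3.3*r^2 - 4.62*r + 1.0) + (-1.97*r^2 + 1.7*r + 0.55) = 1.33*r^2 - 2.92*r + 1.55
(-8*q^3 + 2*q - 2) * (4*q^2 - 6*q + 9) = -32*q^5 + 48*q^4 - 64*q^3 - 20*q^2 + 30*q - 18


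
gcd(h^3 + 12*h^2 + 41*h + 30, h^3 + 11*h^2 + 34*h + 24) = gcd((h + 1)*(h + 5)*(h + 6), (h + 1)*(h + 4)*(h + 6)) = h^2 + 7*h + 6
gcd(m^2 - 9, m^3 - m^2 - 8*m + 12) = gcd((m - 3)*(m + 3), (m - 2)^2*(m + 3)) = m + 3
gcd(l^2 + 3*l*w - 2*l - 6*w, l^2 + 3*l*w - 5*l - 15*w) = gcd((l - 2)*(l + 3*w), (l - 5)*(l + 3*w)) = l + 3*w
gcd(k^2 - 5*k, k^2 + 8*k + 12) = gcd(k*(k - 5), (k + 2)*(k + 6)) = 1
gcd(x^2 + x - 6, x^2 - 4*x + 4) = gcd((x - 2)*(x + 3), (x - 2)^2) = x - 2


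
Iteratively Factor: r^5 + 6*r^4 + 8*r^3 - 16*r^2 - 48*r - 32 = (r + 2)*(r^4 + 4*r^3 - 16*r - 16) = (r + 2)^2*(r^3 + 2*r^2 - 4*r - 8) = (r + 2)^3*(r^2 - 4) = (r - 2)*(r + 2)^3*(r + 2)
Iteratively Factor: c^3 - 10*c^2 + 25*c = (c - 5)*(c^2 - 5*c) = c*(c - 5)*(c - 5)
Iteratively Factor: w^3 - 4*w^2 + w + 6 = (w - 3)*(w^2 - w - 2) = (w - 3)*(w + 1)*(w - 2)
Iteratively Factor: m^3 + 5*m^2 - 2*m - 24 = (m + 4)*(m^2 + m - 6) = (m - 2)*(m + 4)*(m + 3)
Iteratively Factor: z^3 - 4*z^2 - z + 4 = (z - 1)*(z^2 - 3*z - 4) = (z - 1)*(z + 1)*(z - 4)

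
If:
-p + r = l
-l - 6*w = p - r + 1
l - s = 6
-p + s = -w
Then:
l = s + 6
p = s - 1/6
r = 2*s + 35/6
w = -1/6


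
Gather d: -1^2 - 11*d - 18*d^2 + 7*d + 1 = -18*d^2 - 4*d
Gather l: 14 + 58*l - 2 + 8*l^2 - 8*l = 8*l^2 + 50*l + 12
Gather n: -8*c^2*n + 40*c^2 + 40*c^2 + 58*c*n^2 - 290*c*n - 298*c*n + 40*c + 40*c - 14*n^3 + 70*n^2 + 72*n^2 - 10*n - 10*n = 80*c^2 + 80*c - 14*n^3 + n^2*(58*c + 142) + n*(-8*c^2 - 588*c - 20)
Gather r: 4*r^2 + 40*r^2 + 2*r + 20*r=44*r^2 + 22*r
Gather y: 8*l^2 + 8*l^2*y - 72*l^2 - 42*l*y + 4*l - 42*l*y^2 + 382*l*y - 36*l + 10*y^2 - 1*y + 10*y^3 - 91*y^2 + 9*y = -64*l^2 - 32*l + 10*y^3 + y^2*(-42*l - 81) + y*(8*l^2 + 340*l + 8)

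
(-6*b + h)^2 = 36*b^2 - 12*b*h + h^2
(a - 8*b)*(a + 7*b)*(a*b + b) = a^3*b - a^2*b^2 + a^2*b - 56*a*b^3 - a*b^2 - 56*b^3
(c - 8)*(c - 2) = c^2 - 10*c + 16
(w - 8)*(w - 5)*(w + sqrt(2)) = w^3 - 13*w^2 + sqrt(2)*w^2 - 13*sqrt(2)*w + 40*w + 40*sqrt(2)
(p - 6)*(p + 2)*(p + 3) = p^3 - p^2 - 24*p - 36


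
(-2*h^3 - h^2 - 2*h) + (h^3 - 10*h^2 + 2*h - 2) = -h^3 - 11*h^2 - 2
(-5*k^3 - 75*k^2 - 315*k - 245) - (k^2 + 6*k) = -5*k^3 - 76*k^2 - 321*k - 245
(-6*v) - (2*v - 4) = 4 - 8*v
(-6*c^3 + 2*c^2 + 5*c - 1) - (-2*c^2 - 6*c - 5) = -6*c^3 + 4*c^2 + 11*c + 4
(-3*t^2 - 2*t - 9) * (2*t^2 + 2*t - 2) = -6*t^4 - 10*t^3 - 16*t^2 - 14*t + 18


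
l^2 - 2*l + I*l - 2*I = (l - 2)*(l + I)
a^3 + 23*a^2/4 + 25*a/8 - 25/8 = (a - 1/2)*(a + 5/4)*(a + 5)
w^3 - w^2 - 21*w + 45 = (w - 3)^2*(w + 5)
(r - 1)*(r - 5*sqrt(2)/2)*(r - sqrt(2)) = r^3 - 7*sqrt(2)*r^2/2 - r^2 + 7*sqrt(2)*r/2 + 5*r - 5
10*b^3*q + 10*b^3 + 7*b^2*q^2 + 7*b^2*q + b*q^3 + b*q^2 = (2*b + q)*(5*b + q)*(b*q + b)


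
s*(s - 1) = s^2 - s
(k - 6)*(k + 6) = k^2 - 36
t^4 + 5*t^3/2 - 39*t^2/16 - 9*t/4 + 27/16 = (t - 3/4)^2*(t + 1)*(t + 3)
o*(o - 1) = o^2 - o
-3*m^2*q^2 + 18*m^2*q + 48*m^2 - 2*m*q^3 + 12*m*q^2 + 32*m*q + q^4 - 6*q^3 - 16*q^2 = (-3*m + q)*(m + q)*(q - 8)*(q + 2)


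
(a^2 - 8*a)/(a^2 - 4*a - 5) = a*(8 - a)/(-a^2 + 4*a + 5)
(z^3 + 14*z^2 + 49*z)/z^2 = z + 14 + 49/z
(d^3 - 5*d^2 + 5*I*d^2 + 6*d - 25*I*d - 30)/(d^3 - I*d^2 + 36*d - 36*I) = (d - 5)/(d - 6*I)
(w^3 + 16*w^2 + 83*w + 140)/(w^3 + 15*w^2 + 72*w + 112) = (w + 5)/(w + 4)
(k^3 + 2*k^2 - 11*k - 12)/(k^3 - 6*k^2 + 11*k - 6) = (k^2 + 5*k + 4)/(k^2 - 3*k + 2)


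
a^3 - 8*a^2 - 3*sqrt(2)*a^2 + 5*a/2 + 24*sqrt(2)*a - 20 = (a - 8)*(a - 5*sqrt(2)/2)*(a - sqrt(2)/2)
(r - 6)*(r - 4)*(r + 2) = r^3 - 8*r^2 + 4*r + 48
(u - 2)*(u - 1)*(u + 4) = u^3 + u^2 - 10*u + 8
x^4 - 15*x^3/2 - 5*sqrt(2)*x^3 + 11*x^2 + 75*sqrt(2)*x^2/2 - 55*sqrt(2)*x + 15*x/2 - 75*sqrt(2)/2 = (x - 5)*(x - 3)*(x + 1/2)*(x - 5*sqrt(2))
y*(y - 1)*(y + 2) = y^3 + y^2 - 2*y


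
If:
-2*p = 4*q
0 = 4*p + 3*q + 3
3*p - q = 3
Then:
No Solution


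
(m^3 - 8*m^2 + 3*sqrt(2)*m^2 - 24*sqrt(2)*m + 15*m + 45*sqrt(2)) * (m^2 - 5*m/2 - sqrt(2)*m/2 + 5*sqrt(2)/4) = m^5 - 21*m^4/2 + 5*sqrt(2)*m^4/2 - 105*sqrt(2)*m^3/4 + 32*m^3 - 6*m^2 + 175*sqrt(2)*m^2/2 - 375*sqrt(2)*m/4 - 105*m + 225/2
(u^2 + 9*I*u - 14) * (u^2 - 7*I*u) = u^4 + 2*I*u^3 + 49*u^2 + 98*I*u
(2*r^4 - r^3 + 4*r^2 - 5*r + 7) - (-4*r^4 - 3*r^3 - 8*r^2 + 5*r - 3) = 6*r^4 + 2*r^3 + 12*r^2 - 10*r + 10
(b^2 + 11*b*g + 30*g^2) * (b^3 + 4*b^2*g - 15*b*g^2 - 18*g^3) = b^5 + 15*b^4*g + 59*b^3*g^2 - 63*b^2*g^3 - 648*b*g^4 - 540*g^5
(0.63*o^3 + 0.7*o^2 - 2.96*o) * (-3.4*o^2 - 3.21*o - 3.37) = -2.142*o^5 - 4.4023*o^4 + 5.6939*o^3 + 7.1426*o^2 + 9.9752*o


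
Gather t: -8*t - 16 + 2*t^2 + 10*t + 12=2*t^2 + 2*t - 4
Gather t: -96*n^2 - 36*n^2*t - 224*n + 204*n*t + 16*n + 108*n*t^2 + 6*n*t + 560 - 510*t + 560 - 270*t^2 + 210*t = -96*n^2 - 208*n + t^2*(108*n - 270) + t*(-36*n^2 + 210*n - 300) + 1120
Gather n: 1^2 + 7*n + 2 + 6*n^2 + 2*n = 6*n^2 + 9*n + 3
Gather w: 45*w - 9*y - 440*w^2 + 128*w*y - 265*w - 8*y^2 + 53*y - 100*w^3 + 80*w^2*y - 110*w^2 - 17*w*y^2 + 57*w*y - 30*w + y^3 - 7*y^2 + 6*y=-100*w^3 + w^2*(80*y - 550) + w*(-17*y^2 + 185*y - 250) + y^3 - 15*y^2 + 50*y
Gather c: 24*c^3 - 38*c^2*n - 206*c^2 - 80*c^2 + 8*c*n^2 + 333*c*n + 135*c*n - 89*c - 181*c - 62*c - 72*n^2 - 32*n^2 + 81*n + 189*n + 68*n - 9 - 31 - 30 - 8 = 24*c^3 + c^2*(-38*n - 286) + c*(8*n^2 + 468*n - 332) - 104*n^2 + 338*n - 78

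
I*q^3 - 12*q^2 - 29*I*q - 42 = (q + 6*I)*(q + 7*I)*(I*q + 1)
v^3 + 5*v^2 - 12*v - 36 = (v - 3)*(v + 2)*(v + 6)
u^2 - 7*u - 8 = (u - 8)*(u + 1)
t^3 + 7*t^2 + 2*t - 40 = (t - 2)*(t + 4)*(t + 5)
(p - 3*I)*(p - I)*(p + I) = p^3 - 3*I*p^2 + p - 3*I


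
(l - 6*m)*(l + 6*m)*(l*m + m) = l^3*m + l^2*m - 36*l*m^3 - 36*m^3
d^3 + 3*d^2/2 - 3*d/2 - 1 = (d - 1)*(d + 1/2)*(d + 2)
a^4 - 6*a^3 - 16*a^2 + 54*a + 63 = (a - 7)*(a - 3)*(a + 1)*(a + 3)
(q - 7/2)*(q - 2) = q^2 - 11*q/2 + 7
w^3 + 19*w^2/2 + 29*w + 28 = (w + 2)*(w + 7/2)*(w + 4)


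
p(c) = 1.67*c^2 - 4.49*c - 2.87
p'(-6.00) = -24.53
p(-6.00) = 84.19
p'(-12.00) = -44.57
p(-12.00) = 291.49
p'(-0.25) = -5.32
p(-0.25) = -1.64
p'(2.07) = 2.42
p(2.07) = -5.01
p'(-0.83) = -7.26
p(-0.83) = 2.01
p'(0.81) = -1.78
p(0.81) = -5.41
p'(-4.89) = -20.82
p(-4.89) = 59.02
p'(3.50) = 7.20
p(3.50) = 1.87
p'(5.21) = 12.91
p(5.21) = 19.07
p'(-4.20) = -18.52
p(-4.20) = 45.45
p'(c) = 3.34*c - 4.49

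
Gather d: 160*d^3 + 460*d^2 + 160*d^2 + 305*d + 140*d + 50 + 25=160*d^3 + 620*d^2 + 445*d + 75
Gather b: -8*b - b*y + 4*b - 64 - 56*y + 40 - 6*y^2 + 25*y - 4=b*(-y - 4) - 6*y^2 - 31*y - 28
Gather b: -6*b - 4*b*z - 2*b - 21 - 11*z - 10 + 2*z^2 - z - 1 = b*(-4*z - 8) + 2*z^2 - 12*z - 32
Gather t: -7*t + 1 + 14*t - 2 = 7*t - 1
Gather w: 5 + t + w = t + w + 5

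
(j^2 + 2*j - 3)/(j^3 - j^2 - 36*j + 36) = (j + 3)/(j^2 - 36)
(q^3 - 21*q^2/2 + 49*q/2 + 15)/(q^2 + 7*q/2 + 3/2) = (q^2 - 11*q + 30)/(q + 3)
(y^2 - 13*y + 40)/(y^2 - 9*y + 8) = (y - 5)/(y - 1)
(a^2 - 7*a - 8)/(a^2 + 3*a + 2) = (a - 8)/(a + 2)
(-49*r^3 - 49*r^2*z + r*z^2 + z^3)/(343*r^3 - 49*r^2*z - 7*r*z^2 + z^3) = (r + z)/(-7*r + z)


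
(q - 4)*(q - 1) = q^2 - 5*q + 4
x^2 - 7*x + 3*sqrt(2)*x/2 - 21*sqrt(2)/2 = (x - 7)*(x + 3*sqrt(2)/2)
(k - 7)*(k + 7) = k^2 - 49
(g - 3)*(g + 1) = g^2 - 2*g - 3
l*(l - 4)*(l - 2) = l^3 - 6*l^2 + 8*l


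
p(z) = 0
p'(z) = 0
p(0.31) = 0.00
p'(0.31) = 0.00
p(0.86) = 0.00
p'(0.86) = 0.00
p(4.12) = 0.00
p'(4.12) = 0.00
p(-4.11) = 0.00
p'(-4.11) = 0.00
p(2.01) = 0.00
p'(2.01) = 0.00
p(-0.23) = 0.00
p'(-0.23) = 0.00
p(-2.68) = 0.00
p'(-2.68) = 0.00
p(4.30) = 0.00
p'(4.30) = 0.00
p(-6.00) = 0.00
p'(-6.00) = 0.00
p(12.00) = 0.00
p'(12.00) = 0.00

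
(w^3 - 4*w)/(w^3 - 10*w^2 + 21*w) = (w^2 - 4)/(w^2 - 10*w + 21)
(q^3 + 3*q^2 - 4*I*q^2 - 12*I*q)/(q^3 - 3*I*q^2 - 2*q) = (q^2 + q*(3 - 4*I) - 12*I)/(q^2 - 3*I*q - 2)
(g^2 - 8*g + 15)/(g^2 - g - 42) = (-g^2 + 8*g - 15)/(-g^2 + g + 42)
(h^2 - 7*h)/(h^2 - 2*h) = (h - 7)/(h - 2)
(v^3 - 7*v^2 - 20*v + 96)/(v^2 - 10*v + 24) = (v^3 - 7*v^2 - 20*v + 96)/(v^2 - 10*v + 24)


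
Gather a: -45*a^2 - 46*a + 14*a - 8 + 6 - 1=-45*a^2 - 32*a - 3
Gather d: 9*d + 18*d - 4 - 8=27*d - 12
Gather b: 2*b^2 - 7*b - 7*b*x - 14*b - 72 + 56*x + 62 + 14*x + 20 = 2*b^2 + b*(-7*x - 21) + 70*x + 10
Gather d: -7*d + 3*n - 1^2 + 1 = -7*d + 3*n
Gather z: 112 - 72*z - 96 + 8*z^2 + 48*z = 8*z^2 - 24*z + 16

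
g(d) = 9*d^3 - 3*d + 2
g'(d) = 27*d^2 - 3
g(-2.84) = -195.64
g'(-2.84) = 214.77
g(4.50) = 808.62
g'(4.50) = 543.75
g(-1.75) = -40.98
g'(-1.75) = 79.69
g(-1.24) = -11.44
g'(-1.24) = 38.52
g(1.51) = 28.46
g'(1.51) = 58.56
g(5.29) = 1318.45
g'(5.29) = 752.57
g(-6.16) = -2083.22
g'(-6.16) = 1021.53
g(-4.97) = -1087.96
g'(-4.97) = 663.92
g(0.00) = 2.00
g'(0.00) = -3.00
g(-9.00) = -6532.00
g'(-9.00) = 2184.00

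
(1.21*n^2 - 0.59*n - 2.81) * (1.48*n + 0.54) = 1.7908*n^3 - 0.2198*n^2 - 4.4774*n - 1.5174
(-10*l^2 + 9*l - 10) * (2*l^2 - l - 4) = -20*l^4 + 28*l^3 + 11*l^2 - 26*l + 40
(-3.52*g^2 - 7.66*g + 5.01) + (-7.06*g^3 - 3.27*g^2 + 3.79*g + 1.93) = -7.06*g^3 - 6.79*g^2 - 3.87*g + 6.94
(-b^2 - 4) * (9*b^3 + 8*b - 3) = -9*b^5 - 44*b^3 + 3*b^2 - 32*b + 12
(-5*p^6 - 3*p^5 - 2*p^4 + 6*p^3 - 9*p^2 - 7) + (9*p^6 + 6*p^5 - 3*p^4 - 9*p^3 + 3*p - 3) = 4*p^6 + 3*p^5 - 5*p^4 - 3*p^3 - 9*p^2 + 3*p - 10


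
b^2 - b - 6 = (b - 3)*(b + 2)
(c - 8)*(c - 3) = c^2 - 11*c + 24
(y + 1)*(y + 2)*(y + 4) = y^3 + 7*y^2 + 14*y + 8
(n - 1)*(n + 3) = n^2 + 2*n - 3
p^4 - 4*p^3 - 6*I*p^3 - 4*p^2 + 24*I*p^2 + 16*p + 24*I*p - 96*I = (p - 4)*(p - 2)*(p + 2)*(p - 6*I)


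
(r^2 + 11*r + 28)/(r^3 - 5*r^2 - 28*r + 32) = (r + 7)/(r^2 - 9*r + 8)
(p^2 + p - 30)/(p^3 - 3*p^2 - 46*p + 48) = (p - 5)/(p^2 - 9*p + 8)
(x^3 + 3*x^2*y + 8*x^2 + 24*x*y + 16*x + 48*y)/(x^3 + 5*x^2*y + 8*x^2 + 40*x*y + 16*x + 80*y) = (x + 3*y)/(x + 5*y)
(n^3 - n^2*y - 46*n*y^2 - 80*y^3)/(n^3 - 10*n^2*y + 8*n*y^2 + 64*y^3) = (-n - 5*y)/(-n + 4*y)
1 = 1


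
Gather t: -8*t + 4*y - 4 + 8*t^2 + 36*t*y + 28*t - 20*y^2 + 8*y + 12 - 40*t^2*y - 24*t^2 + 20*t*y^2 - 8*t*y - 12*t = t^2*(-40*y - 16) + t*(20*y^2 + 28*y + 8) - 20*y^2 + 12*y + 8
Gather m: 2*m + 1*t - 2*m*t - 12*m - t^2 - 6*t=m*(-2*t - 10) - t^2 - 5*t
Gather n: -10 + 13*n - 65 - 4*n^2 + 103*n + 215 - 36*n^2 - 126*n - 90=-40*n^2 - 10*n + 50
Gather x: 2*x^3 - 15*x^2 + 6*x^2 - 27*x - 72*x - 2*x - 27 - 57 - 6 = 2*x^3 - 9*x^2 - 101*x - 90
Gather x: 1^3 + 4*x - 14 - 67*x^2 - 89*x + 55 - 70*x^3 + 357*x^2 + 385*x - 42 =-70*x^3 + 290*x^2 + 300*x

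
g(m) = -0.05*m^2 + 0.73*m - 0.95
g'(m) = 0.73 - 0.1*m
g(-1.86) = -2.48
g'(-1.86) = 0.92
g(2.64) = 0.63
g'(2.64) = 0.47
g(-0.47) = -1.30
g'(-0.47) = 0.78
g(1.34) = -0.06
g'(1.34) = 0.60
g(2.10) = 0.36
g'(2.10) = 0.52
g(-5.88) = -6.97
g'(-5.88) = 1.32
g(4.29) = 1.26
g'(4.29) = 0.30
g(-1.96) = -2.57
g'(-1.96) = 0.93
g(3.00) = 0.79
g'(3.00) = 0.43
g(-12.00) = -16.91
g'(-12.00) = 1.93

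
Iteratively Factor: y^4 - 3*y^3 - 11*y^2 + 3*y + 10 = (y + 1)*(y^3 - 4*y^2 - 7*y + 10) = (y - 1)*(y + 1)*(y^2 - 3*y - 10) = (y - 5)*(y - 1)*(y + 1)*(y + 2)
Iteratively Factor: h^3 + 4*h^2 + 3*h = (h + 1)*(h^2 + 3*h) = h*(h + 1)*(h + 3)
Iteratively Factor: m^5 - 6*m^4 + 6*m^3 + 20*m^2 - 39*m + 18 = (m - 3)*(m^4 - 3*m^3 - 3*m^2 + 11*m - 6) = (m - 3)*(m + 2)*(m^3 - 5*m^2 + 7*m - 3) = (m - 3)*(m - 1)*(m + 2)*(m^2 - 4*m + 3) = (m - 3)*(m - 1)^2*(m + 2)*(m - 3)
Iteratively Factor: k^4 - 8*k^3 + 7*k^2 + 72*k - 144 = (k - 3)*(k^3 - 5*k^2 - 8*k + 48) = (k - 4)*(k - 3)*(k^2 - k - 12) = (k - 4)*(k - 3)*(k + 3)*(k - 4)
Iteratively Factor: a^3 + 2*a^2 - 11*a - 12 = (a - 3)*(a^2 + 5*a + 4) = (a - 3)*(a + 1)*(a + 4)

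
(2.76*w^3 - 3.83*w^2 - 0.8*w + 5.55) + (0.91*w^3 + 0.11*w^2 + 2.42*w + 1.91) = 3.67*w^3 - 3.72*w^2 + 1.62*w + 7.46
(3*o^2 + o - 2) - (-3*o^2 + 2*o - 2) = 6*o^2 - o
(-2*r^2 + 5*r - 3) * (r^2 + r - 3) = -2*r^4 + 3*r^3 + 8*r^2 - 18*r + 9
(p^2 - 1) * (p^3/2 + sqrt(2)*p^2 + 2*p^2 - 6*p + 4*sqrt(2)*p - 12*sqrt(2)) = p^5/2 + sqrt(2)*p^4 + 2*p^4 - 13*p^3/2 + 4*sqrt(2)*p^3 - 13*sqrt(2)*p^2 - 2*p^2 - 4*sqrt(2)*p + 6*p + 12*sqrt(2)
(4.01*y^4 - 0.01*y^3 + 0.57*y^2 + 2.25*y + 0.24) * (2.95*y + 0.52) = 11.8295*y^5 + 2.0557*y^4 + 1.6763*y^3 + 6.9339*y^2 + 1.878*y + 0.1248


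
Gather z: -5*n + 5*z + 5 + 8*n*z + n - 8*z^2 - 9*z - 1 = -4*n - 8*z^2 + z*(8*n - 4) + 4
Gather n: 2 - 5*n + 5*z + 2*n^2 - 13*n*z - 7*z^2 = 2*n^2 + n*(-13*z - 5) - 7*z^2 + 5*z + 2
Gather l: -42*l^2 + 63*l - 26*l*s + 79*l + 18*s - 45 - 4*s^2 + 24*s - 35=-42*l^2 + l*(142 - 26*s) - 4*s^2 + 42*s - 80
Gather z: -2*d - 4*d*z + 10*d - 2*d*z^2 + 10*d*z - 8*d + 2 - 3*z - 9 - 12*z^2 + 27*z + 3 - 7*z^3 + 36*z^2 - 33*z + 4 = -7*z^3 + z^2*(24 - 2*d) + z*(6*d - 9)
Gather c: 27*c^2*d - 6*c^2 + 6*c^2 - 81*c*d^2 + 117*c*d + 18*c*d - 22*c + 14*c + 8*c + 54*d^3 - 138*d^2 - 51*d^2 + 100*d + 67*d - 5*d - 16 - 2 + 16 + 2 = 27*c^2*d + c*(-81*d^2 + 135*d) + 54*d^3 - 189*d^2 + 162*d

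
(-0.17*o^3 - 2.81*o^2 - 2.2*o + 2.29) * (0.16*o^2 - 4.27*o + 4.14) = -0.0272*o^5 + 0.2763*o^4 + 10.9429*o^3 - 1.873*o^2 - 18.8863*o + 9.4806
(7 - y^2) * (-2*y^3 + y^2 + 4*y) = 2*y^5 - y^4 - 18*y^3 + 7*y^2 + 28*y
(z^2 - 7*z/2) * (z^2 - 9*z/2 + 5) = z^4 - 8*z^3 + 83*z^2/4 - 35*z/2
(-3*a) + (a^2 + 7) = a^2 - 3*a + 7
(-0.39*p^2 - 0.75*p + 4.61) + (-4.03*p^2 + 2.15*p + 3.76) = -4.42*p^2 + 1.4*p + 8.37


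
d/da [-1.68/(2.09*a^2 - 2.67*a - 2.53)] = (7.0224*a - 4.4856)/(-2.09*a^2 + 2.67*a + 2.53)^2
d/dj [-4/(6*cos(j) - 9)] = -8*sin(j)/(3*(2*cos(j) - 3)^2)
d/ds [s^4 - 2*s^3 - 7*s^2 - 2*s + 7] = 4*s^3 - 6*s^2 - 14*s - 2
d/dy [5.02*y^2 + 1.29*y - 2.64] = 10.04*y + 1.29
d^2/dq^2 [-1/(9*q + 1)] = -162/(9*q + 1)^3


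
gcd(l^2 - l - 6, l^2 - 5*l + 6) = l - 3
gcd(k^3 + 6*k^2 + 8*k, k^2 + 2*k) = k^2 + 2*k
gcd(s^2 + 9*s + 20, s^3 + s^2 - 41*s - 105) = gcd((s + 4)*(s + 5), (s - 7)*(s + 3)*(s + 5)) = s + 5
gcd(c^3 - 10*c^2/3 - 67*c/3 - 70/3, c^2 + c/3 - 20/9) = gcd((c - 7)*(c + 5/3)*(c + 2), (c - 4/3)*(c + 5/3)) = c + 5/3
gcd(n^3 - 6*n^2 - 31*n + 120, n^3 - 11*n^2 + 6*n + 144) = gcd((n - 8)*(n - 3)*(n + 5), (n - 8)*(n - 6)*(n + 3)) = n - 8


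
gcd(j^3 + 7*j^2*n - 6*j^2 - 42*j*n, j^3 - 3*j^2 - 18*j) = j^2 - 6*j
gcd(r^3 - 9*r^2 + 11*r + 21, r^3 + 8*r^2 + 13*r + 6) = r + 1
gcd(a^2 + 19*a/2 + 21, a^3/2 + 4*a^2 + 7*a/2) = 1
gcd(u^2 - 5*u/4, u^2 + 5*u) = u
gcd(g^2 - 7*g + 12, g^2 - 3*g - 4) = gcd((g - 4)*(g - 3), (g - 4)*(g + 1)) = g - 4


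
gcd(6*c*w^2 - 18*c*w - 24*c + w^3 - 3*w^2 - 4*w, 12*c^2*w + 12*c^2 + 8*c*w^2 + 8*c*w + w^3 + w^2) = 6*c*w + 6*c + w^2 + w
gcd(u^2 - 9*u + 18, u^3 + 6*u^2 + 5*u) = 1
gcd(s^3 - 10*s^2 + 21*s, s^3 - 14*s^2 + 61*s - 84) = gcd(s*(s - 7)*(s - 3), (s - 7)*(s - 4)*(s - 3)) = s^2 - 10*s + 21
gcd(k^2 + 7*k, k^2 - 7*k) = k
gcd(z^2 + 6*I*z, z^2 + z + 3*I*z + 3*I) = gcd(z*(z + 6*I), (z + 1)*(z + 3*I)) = 1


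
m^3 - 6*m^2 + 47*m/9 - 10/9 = (m - 5)*(m - 2/3)*(m - 1/3)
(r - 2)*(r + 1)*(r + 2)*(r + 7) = r^4 + 8*r^3 + 3*r^2 - 32*r - 28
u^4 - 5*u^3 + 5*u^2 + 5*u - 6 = (u - 3)*(u - 2)*(u - 1)*(u + 1)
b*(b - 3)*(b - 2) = b^3 - 5*b^2 + 6*b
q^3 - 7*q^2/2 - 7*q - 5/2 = (q - 5)*(q + 1/2)*(q + 1)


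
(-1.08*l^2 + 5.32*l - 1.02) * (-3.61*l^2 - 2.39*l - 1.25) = 3.8988*l^4 - 16.624*l^3 - 7.6826*l^2 - 4.2122*l + 1.275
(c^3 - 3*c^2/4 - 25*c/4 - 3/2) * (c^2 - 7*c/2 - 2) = c^5 - 17*c^4/4 - 45*c^3/8 + 175*c^2/8 + 71*c/4 + 3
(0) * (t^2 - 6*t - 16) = 0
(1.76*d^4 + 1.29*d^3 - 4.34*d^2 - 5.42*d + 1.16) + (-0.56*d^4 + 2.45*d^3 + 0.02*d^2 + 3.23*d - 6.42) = 1.2*d^4 + 3.74*d^3 - 4.32*d^2 - 2.19*d - 5.26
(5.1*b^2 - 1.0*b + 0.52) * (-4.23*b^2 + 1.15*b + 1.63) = -21.573*b^4 + 10.095*b^3 + 4.9634*b^2 - 1.032*b + 0.8476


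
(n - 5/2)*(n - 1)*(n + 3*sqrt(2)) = n^3 - 7*n^2/2 + 3*sqrt(2)*n^2 - 21*sqrt(2)*n/2 + 5*n/2 + 15*sqrt(2)/2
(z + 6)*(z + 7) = z^2 + 13*z + 42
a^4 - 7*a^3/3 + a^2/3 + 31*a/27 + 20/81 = (a - 5/3)*(a - 4/3)*(a + 1/3)^2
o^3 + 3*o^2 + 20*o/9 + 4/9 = (o + 1/3)*(o + 2/3)*(o + 2)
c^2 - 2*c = c*(c - 2)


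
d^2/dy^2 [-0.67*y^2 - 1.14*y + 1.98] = -1.34000000000000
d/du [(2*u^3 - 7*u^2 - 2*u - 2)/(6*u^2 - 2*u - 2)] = u*(6*u^3 - 4*u^2 + 7*u + 26)/(2*(9*u^4 - 6*u^3 - 5*u^2 + 2*u + 1))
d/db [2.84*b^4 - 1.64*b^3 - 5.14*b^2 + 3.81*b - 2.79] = 11.36*b^3 - 4.92*b^2 - 10.28*b + 3.81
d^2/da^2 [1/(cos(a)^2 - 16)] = 2*(-2*sin(a)^4 + 33*sin(a)^2 - 15)/(cos(a)^2 - 16)^3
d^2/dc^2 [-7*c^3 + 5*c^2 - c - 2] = 10 - 42*c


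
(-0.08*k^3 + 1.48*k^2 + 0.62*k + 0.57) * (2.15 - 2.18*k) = 0.1744*k^4 - 3.3984*k^3 + 1.8304*k^2 + 0.0904*k + 1.2255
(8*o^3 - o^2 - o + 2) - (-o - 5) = 8*o^3 - o^2 + 7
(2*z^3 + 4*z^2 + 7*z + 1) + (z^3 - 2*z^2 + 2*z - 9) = 3*z^3 + 2*z^2 + 9*z - 8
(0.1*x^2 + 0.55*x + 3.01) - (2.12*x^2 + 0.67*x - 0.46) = -2.02*x^2 - 0.12*x + 3.47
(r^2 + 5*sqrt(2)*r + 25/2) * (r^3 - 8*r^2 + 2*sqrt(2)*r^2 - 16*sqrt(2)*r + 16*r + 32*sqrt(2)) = r^5 - 8*r^4 + 7*sqrt(2)*r^4 - 56*sqrt(2)*r^3 + 97*r^3/2 - 260*r^2 + 137*sqrt(2)*r^2 - 200*sqrt(2)*r + 520*r + 400*sqrt(2)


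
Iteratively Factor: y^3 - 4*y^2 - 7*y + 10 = (y + 2)*(y^2 - 6*y + 5) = (y - 1)*(y + 2)*(y - 5)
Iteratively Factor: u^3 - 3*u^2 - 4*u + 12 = (u + 2)*(u^2 - 5*u + 6) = (u - 3)*(u + 2)*(u - 2)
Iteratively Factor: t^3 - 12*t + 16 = (t + 4)*(t^2 - 4*t + 4) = (t - 2)*(t + 4)*(t - 2)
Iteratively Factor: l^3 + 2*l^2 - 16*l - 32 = (l + 4)*(l^2 - 2*l - 8) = (l - 4)*(l + 4)*(l + 2)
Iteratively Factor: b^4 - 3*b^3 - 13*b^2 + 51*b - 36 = (b - 3)*(b^3 - 13*b + 12) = (b - 3)^2*(b^2 + 3*b - 4) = (b - 3)^2*(b + 4)*(b - 1)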